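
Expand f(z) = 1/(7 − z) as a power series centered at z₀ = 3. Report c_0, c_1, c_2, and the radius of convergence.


Let w = z − z₀, so z = z₀ + w.
Then 7 − z = 7 − (z₀ + w) = (7 − z₀) − w = 4 − w.
f(z) = 1/(4 − w) = (1/(4)) · 1/(1 − w/(4)) = Σ_{n≥0} w^n / (4)^(n+1).
So c_n = 1/(4)^(n+1):
  c_0 = 1/(4)^1 = 1/4.
  c_1 = 1/(4)^2 = 1/16.
  c_2 = 1/(4)^3 = 1/64.
The series is valid for |w/d| < 1, i.e. |z − z₀| < |d|.
Radius of convergence: R = |7 − z₀| = |4| = 4 (distance from z₀ to the singularity z = 7).

c_0 = 1/4, c_1 = 1/16, c_2 = 1/64; R = 4.


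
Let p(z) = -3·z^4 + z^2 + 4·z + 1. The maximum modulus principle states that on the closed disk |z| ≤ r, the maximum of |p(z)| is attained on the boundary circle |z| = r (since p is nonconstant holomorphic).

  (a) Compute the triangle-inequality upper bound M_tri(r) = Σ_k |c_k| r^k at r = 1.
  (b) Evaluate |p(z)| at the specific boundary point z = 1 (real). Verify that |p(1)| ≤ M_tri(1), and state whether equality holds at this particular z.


Coefficients: c_0 = 1, c_1 = 4, c_2 = 1, c_3 = 0, c_4 = -3. Radius r = 1.
Part (a). Triangle bound: M_tri(r) = Σ_k |c_k| r^k
  = |1|·1^0 + |4|·1^1 + |1|·1^2 + |0|·1^3 + |-3|·1^4
  = 1 + 4 + 1 + 0 + 3 = 9.
This bounds M(r) := max_{|z|=r} |p(z)| from above; equality holds iff all terms c_k z^k can be made to align in phase at a single z on |z|=r.
Part (b). At z = 1 (real, on the circle |z| = r):
  p(1) = (1)·1^0 + (4)·1^1 + (1)·1^2 + (0)·1^3 + (-3)·1^4 = 3.
  |p(1)| = 3.
Check: |p(1)| = 3 ≤ 9 = M_tri(1). ✓ Equality does not hold at z = 1 (the coefficients have mixed signs, so the terms do not all align in phase there).

M_tri(1) = 9; |p(1)| = 3; equality at z=1: no.


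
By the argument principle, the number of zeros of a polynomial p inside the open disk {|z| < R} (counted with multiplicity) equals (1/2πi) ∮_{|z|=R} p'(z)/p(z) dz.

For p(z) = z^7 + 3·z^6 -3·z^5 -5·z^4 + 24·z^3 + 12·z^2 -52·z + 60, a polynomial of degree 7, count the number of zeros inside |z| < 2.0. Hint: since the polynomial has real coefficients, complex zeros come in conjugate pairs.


The zeros of p are: (1 + 1i), (1 - 1i), (-2 + 1i), (-2 - 1i), -3, (1 + 1i), (1 - 1i).
Their magnitudes are: 1.414, 1.414, 2.236, 2.236, 3, 1.414, 1.414.
Zeros with |z| < R = 2.0: (1 + 1i), (1 - 1i), (1 + 1i), (1 - 1i).
Count = 4.
By the argument principle, (1/2πi) ∮_{|z|=R} p'(z)/p(z) dz equals exactly this count.

Number of zeros inside |z| < 2.0: 4.


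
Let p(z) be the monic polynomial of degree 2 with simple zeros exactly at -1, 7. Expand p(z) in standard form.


The polynomial is p(z) = ∏_{α ∈ S} (z − α), where S = {-1, 7}.
Expanding the product yields: p(z) = z^2 -6·z -7.
The resulting polynomial has degree 2 and real coefficients as required.

p(z) = z^2 -6·z -7.


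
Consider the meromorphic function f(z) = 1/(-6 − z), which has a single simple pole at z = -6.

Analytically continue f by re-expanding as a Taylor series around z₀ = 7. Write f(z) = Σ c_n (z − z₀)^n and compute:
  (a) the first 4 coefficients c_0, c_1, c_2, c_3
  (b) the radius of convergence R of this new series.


Let w = z − z₀, so z = z₀ + w.
Then -6 − z = -6 − (z₀ + w) = (-6 − z₀) − w = -13 − w.
f(z) = 1/(-13 − w) = (1/(-13)) · 1/(1 − w/(-13)) = Σ_{n≥0} w^n / (-13)^(n+1).
So c_n = 1/(-13)^(n+1):
  c_0 = 1/(-13)^1 = -1/13.
  c_1 = 1/(-13)^2 = 1/169.
  c_2 = 1/(-13)^3 = -1/2197.
  c_3 = 1/(-13)^4 = 1/28561.
The series is valid for |w/d| < 1, i.e. |z − z₀| < |d|.
Radius of convergence: R = |-6 − z₀| = |-13| = 13 (distance from z₀ to the singularity z = -6).

c_0 = -1/13, c_1 = 1/169, c_2 = -1/2197, c_3 = 1/28561; R = 13.


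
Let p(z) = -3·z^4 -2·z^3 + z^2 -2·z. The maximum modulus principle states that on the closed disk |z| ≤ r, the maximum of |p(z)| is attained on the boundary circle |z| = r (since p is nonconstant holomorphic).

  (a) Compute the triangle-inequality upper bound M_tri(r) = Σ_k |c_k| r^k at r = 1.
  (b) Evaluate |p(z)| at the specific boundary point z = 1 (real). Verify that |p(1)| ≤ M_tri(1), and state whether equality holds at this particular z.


Coefficients: c_0 = 0, c_1 = -2, c_2 = 1, c_3 = -2, c_4 = -3. Radius r = 1.
Part (a). Triangle bound: M_tri(r) = Σ_k |c_k| r^k
  = |0|·1^0 + |-2|·1^1 + |1|·1^2 + |-2|·1^3 + |-3|·1^4
  = 0 + 2 + 1 + 2 + 3 = 8.
This bounds M(r) := max_{|z|=r} |p(z)| from above; equality holds iff all terms c_k z^k can be made to align in phase at a single z on |z|=r.
Part (b). At z = 1 (real, on the circle |z| = r):
  p(1) = (0)·1^0 + (-2)·1^1 + (1)·1^2 + (-2)·1^3 + (-3)·1^4 = -6.
  |p(1)| = 6.
Check: |p(1)| = 6 ≤ 8 = M_tri(1). ✓ Equality does not hold at z = 1 (the coefficients have mixed signs, so the terms do not all align in phase there).

M_tri(1) = 8; |p(1)| = 6; equality at z=1: no.


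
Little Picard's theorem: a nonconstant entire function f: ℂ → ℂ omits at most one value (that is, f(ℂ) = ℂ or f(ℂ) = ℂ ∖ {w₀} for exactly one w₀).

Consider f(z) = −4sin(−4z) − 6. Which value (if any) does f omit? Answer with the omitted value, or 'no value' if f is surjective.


Little Picard bounds the complement of f(ℂ) to at most one point.
sin is entire and surjective onto ℂ: for every w ∈ ℂ, sin(ζ) = w has a solution ζ ∈ ℂ (e.g., via the complex inverse arcsin). With ζ = −4z this gives z = ζ/(-4). Then -4·sin(−4z) takes every value in -4·ℂ = ℂ, and adding -6 is a bijection of ℂ. So f is surjective and omits no value. (Note: only on the real line is sin bounded by [−1, 1].)

Omitted value: no value.


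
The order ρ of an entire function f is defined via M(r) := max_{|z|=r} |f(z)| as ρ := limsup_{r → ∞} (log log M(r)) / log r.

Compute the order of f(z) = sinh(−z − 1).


sinh(w) is a linear combination of e^{iw} and e^{−iw} (or e^w, e^{−w} in the hyperbolic case), so |sinh(w)| ≤ e^{|w|}. With w = −z − 1, |w| ≤ 1|z| + 1 = 1r + 1 on |z| = r, giving M(r) ≤ e^{1r + 1}, so ρ ≤ 1. On a suitable ray (z = it for sin/cos; z = t for sinh/cosh, t real → ∞), |sinh(−z − 1)| grows like e^{1|t|}/2, so ρ ≥ 1. Hence ρ = 1.
Therefore ρ = 1.

Order ρ = 1.


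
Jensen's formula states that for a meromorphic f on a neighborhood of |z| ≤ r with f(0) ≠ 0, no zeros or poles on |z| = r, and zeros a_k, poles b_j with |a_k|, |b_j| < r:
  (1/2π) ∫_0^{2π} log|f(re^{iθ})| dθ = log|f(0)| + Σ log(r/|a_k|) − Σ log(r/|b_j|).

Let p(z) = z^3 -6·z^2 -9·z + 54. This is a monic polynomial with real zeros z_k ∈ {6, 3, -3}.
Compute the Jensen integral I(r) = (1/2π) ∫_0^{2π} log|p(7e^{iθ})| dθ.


Zeros: -3, 3, 6; r = 7.
Inside |z| < r: -3, 3, 6. Outside (|z| ≥ r): ∅.
p(0) = 54, so log|p(0)| = log(54) = 3.9890.
Apply Jensen: I(r) = log|p(0)| + Σ_k log(r/|z_k|), summed over zeros inside |z| < r.
  log(r/|z_k|) for z_k = 6: log(7/6) = 0.1542
  log(r/|z_k|) for z_k = 3: log(7/3) = 0.8473
  log(r/|z_k|) for z_k = -3: log(7/3) = 0.8473
Sum over inside zeros: 1.8487.
I(r) = log|p(0)| + (inside sum) = 3.9890 + 1.8487 = 5.8377.
Closed form (all zeros inside, monic): I(r) = n·log(r) = 3·log(7) = 5.8377. ✓

I(r) ≈ 5.8377.


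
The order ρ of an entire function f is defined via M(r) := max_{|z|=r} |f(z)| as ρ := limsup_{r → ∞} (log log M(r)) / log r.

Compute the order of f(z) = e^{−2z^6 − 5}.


|e^{−2z^6 − 5}| = e^{Re(-2·z^6) + -5} ≤ e^{2|z|^6 + -5} = e^{2r^6 + -5} on |z| = r, so ρ ≤ 6. Choosing z on |z|=r so that -2·z^6 is real positive (always possible by picking arg z appropriately) gives |f(z)| = e^{2r^6 + -5}, matching the bound. The additive constant -5 does not affect log log M(r) ~ 6·log r. Hence ρ = 6.
Therefore ρ = 6.

Order ρ = 6.


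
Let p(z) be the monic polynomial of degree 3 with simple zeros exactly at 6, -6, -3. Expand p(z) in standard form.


The polynomial is p(z) = ∏_{α ∈ S} (z − α), where S = {6, -6, -3}.
Expanding the product yields: p(z) = z^3 + 3·z^2 -36·z -108.
The resulting polynomial has degree 3 and real coefficients as required.

p(z) = z^3 + 3·z^2 -36·z -108.


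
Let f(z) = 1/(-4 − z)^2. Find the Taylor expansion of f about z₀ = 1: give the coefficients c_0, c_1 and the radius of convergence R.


Let w = z − z₀, so z = z₀ + w.
Then -4 − z = -4 − (z₀ + w) = (-4 − z₀) − w = -5 − w.
f(z) = 1/(-5 − w)^2 = (1/(-5)^2) · (1 − w/(-5))^{−2}.
By the binomial series (1−u)^{−2} = Σ_{n≥0} C(n+1, 1) u^n for |u|<1, with u = w/(-5):
  c_n = C(n+1, 1) / (-5)^(n+2).
  c_0 = 1/(-5)^2 = 1/25.
  c_1 = 2/(-5)^3 = -2/125.
The series is valid for |w/d| < 1, i.e. |z − z₀| < |d|.
Radius of convergence: R = |-4 − z₀| = |-5| = 5 (distance from z₀ to the singularity z = -4).

c_0 = 1/25, c_1 = -2/125; R = 5.


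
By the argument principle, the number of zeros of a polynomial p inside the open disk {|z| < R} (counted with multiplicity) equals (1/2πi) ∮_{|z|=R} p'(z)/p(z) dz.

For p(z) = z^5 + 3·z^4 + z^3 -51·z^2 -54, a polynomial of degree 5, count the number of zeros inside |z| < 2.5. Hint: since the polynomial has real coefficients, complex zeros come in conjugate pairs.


The zeros of p are: (-3 + 3i), (-3 - 3i), (0 + 1i), (0 - 1i), 3.
Their magnitudes are: 4.243, 4.243, 1, 1, 3.
Zeros with |z| < R = 2.5: (0 + 1i), (0 - 1i).
Count = 2.
By the argument principle, (1/2πi) ∮_{|z|=R} p'(z)/p(z) dz equals exactly this count.

Number of zeros inside |z| < 2.5: 2.


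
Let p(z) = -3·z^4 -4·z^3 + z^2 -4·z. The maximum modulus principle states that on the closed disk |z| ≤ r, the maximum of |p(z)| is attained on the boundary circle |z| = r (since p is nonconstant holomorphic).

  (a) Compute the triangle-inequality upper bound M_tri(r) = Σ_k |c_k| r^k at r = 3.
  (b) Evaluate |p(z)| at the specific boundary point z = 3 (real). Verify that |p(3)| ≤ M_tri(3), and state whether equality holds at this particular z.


Coefficients: c_0 = 0, c_1 = -4, c_2 = 1, c_3 = -4, c_4 = -3. Radius r = 3.
Part (a). Triangle bound: M_tri(r) = Σ_k |c_k| r^k
  = |0|·3^0 + |-4|·3^1 + |1|·3^2 + |-4|·3^3 + |-3|·3^4
  = 0 + 12 + 9 + 108 + 243 = 372.
This bounds M(r) := max_{|z|=r} |p(z)| from above; equality holds iff all terms c_k z^k can be made to align in phase at a single z on |z|=r.
Part (b). At z = 3 (real, on the circle |z| = r):
  p(3) = (0)·3^0 + (-4)·3^1 + (1)·3^2 + (-4)·3^3 + (-3)·3^4 = -354.
  |p(3)| = 354.
Check: |p(3)| = 354 ≤ 372 = M_tri(3). ✓ Equality does not hold at z = 3 (the coefficients have mixed signs, so the terms do not all align in phase there).

M_tri(3) = 372; |p(3)| = 354; equality at z=3: no.


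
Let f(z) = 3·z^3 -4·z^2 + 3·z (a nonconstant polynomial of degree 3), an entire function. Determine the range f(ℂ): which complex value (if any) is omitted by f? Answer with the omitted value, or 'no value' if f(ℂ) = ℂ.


Little Picard bounds the complement of f(ℂ) to at most one point.
For every w ∈ ℂ, the equation p(z) − w = 0 is a nonconstant polynomial in z and hence has at least one root by the fundamental theorem of algebra. So p is surjective onto ℂ, omitting no value.

Omitted value: no value.


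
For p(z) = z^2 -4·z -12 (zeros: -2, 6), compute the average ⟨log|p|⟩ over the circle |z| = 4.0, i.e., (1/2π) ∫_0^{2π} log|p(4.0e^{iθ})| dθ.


Zeros: -2, 6; r = 4.0.
Inside |z| < r: -2. Outside (|z| ≥ r): 6.
p(0) = -12, so log|p(0)| = log(12) = 2.4849.
Apply Jensen: I(r) = log|p(0)| + Σ_k log(r/|z_k|), summed over zeros inside |z| < r.
  log(r/|z_k|) for z_k = -2: log(4.0/2) = 0.6931
  Outside zeros (6) contribute nothing to the Jensen sum.
Sum over inside zeros: 0.6931.
I(r) = log|p(0)| + (inside sum) = 2.4849 + 0.6931 = 3.1781.
Note: since some zeros are outside |z| ≤ r, the simplified n·log(r) form does NOT apply — only the inside zeros contribute.

I(r) ≈ 3.1781.


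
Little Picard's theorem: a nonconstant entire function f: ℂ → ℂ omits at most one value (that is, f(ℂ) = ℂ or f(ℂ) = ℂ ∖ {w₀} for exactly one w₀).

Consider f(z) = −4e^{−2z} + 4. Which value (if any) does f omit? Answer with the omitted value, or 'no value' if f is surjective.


Little Picard bounds the complement of f(ℂ) to at most one point.
e^{−2z} is never zero on ℂ, so -4·e^{−2z} takes every value in ℂ ∖ {0}. Adding 4 shifts the range to ℂ ∖ {4}. Thus f omits exactly the value 4.

Omitted value: 4.


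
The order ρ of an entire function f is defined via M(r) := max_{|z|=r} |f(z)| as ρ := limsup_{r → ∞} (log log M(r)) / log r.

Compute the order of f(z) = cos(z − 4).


cos(w) is a linear combination of e^{iw} and e^{−iw} (or e^w, e^{−w} in the hyperbolic case), so |cos(w)| ≤ e^{|w|}. With w = z − 4, |w| ≤ 1|z| + 4 = 1r + 4 on |z| = r, giving M(r) ≤ e^{1r + 4}, so ρ ≤ 1. On a suitable ray (z = it for sin/cos; z = t for sinh/cosh, t real → ∞), |cos(z − 4)| grows like e^{1|t|}/2, so ρ ≥ 1. Hence ρ = 1.
Therefore ρ = 1.

Order ρ = 1.


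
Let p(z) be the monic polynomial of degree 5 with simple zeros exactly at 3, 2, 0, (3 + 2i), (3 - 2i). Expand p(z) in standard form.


The polynomial is p(z) = ∏_{α ∈ S} (z − α), where S = {3, 2, 0, (3 + 2i), (3 - 2i)}.
Expanding the product yields: p(z) = z^5 -11·z^4 + 49·z^3 -101·z^2 + 78·z.
Note conjugate pairs combine to real quadratics: (z − (3+2i))(z − (3−2i)) = z² − 6z + 13.
The resulting polynomial has degree 5 and real coefficients as required.

p(z) = z^5 -11·z^4 + 49·z^3 -101·z^2 + 78·z.


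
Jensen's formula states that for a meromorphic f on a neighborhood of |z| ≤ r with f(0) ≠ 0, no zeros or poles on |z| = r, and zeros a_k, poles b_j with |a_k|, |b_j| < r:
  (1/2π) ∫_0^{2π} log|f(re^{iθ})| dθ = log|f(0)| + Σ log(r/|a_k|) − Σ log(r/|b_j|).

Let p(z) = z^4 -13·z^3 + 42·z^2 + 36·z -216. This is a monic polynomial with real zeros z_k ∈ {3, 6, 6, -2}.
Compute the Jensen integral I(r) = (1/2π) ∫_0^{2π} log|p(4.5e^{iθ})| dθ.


Zeros: -2, 3, 6, 6; r = 4.5.
Inside |z| < r: -2, 3. Outside (|z| ≥ r): 6, 6.
p(0) = -216, so log|p(0)| = log(216) = 5.3753.
Apply Jensen: I(r) = log|p(0)| + Σ_k log(r/|z_k|), summed over zeros inside |z| < r.
  log(r/|z_k|) for z_k = 3: log(4.5/3) = 0.4055
  log(r/|z_k|) for z_k = -2: log(4.5/2) = 0.8109
  Outside zeros (6, 6) contribute nothing to the Jensen sum.
Sum over inside zeros: 1.2164.
I(r) = log|p(0)| + (inside sum) = 5.3753 + 1.2164 = 6.5917.
Note: since some zeros are outside |z| ≤ r, the simplified n·log(r) form does NOT apply — only the inside zeros contribute.

I(r) ≈ 6.5917.


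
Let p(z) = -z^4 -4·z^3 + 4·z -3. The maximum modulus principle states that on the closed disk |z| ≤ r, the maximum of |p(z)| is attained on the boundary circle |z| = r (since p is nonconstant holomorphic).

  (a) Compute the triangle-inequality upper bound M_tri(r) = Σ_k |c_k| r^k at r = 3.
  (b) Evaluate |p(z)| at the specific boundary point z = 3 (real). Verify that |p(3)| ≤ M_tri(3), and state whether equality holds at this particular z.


Coefficients: c_0 = -3, c_1 = 4, c_2 = 0, c_3 = -4, c_4 = -1. Radius r = 3.
Part (a). Triangle bound: M_tri(r) = Σ_k |c_k| r^k
  = |-3|·3^0 + |4|·3^1 + |0|·3^2 + |-4|·3^3 + |-1|·3^4
  = 3 + 12 + 0 + 108 + 81 = 204.
This bounds M(r) := max_{|z|=r} |p(z)| from above; equality holds iff all terms c_k z^k can be made to align in phase at a single z on |z|=r.
Part (b). At z = 3 (real, on the circle |z| = r):
  p(3) = (-3)·3^0 + (4)·3^1 + (0)·3^2 + (-4)·3^3 + (-1)·3^4 = -180.
  |p(3)| = 180.
Check: |p(3)| = 180 ≤ 204 = M_tri(3). ✓ Equality does not hold at z = 3 (the coefficients have mixed signs, so the terms do not all align in phase there).

M_tri(3) = 204; |p(3)| = 180; equality at z=3: no.


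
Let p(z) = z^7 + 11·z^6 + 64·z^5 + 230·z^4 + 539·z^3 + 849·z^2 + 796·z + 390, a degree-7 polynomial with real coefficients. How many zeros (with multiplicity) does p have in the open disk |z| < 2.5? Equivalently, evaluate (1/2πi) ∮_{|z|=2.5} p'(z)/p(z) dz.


The zeros of p are: -3, (-1 + 2i), (-1 - 2i), (-2 + 3i), (-2 - 3i), (-1 + 1i), (-1 - 1i).
Their magnitudes are: 3, 2.236, 2.236, 3.606, 3.606, 1.414, 1.414.
Zeros with |z| < R = 2.5: (-1 + 2i), (-1 - 2i), (-1 + 1i), (-1 - 1i).
Count = 4.
By the argument principle, (1/2πi) ∮_{|z|=R} p'(z)/p(z) dz equals exactly this count.

Number of zeros inside |z| < 2.5: 4.


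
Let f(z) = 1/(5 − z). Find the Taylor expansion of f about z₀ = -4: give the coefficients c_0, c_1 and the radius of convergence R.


Let w = z − z₀, so z = z₀ + w.
Then 5 − z = 5 − (z₀ + w) = (5 − z₀) − w = 9 − w.
f(z) = 1/(9 − w) = (1/(9)) · 1/(1 − w/(9)) = Σ_{n≥0} w^n / (9)^(n+1).
So c_n = 1/(9)^(n+1):
  c_0 = 1/(9)^1 = 1/9.
  c_1 = 1/(9)^2 = 1/81.
The series is valid for |w/d| < 1, i.e. |z − z₀| < |d|.
Radius of convergence: R = |5 − z₀| = |9| = 9 (distance from z₀ to the singularity z = 5).

c_0 = 1/9, c_1 = 1/81; R = 9.


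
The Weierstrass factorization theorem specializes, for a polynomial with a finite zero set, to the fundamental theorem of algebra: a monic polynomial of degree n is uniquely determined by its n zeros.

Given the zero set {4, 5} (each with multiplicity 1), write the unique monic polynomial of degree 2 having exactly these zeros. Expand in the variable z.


The polynomial is p(z) = ∏_{α ∈ S} (z − α), where S = {4, 5}.
Expanding the product yields: p(z) = z^2 -9·z + 20.
The resulting polynomial has degree 2 and real coefficients as required.

p(z) = z^2 -9·z + 20.


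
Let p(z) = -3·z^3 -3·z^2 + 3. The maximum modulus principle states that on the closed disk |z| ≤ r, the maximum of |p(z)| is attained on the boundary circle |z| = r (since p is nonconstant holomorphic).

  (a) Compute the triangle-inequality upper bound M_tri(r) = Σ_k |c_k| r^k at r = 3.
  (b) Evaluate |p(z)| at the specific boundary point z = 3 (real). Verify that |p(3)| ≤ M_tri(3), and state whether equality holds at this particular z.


Coefficients: c_0 = 3, c_1 = 0, c_2 = -3, c_3 = -3. Radius r = 3.
Part (a). Triangle bound: M_tri(r) = Σ_k |c_k| r^k
  = |3|·3^0 + |0|·3^1 + |-3|·3^2 + |-3|·3^3
  = 3 + 0 + 27 + 81 = 111.
This bounds M(r) := max_{|z|=r} |p(z)| from above; equality holds iff all terms c_k z^k can be made to align in phase at a single z on |z|=r.
Part (b). At z = 3 (real, on the circle |z| = r):
  p(3) = (3)·3^0 + (0)·3^1 + (-3)·3^2 + (-3)·3^3 = -105.
  |p(3)| = 105.
Check: |p(3)| = 105 ≤ 111 = M_tri(3). ✓ Equality does not hold at z = 3 (the coefficients have mixed signs, so the terms do not all align in phase there).

M_tri(3) = 111; |p(3)| = 105; equality at z=3: no.


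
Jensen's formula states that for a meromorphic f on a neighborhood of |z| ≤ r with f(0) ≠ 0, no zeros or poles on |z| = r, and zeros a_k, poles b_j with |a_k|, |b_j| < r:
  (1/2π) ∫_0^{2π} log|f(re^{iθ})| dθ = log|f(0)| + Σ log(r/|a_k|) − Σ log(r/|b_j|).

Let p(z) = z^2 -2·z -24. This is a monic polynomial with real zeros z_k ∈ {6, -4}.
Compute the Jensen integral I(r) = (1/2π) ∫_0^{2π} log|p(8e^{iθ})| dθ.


Zeros: -4, 6; r = 8.
Inside |z| < r: -4, 6. Outside (|z| ≥ r): ∅.
p(0) = -24, so log|p(0)| = log(24) = 3.1781.
Apply Jensen: I(r) = log|p(0)| + Σ_k log(r/|z_k|), summed over zeros inside |z| < r.
  log(r/|z_k|) for z_k = 6: log(8/6) = 0.2877
  log(r/|z_k|) for z_k = -4: log(8/4) = 0.6931
Sum over inside zeros: 0.9808.
I(r) = log|p(0)| + (inside sum) = 3.1781 + 0.9808 = 4.1589.
Closed form (all zeros inside, monic): I(r) = n·log(r) = 2·log(8) = 4.1589. ✓

I(r) ≈ 4.1589.


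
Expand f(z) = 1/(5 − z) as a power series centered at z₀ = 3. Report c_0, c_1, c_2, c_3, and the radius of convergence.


Let w = z − z₀, so z = z₀ + w.
Then 5 − z = 5 − (z₀ + w) = (5 − z₀) − w = 2 − w.
f(z) = 1/(2 − w) = (1/(2)) · 1/(1 − w/(2)) = Σ_{n≥0} w^n / (2)^(n+1).
So c_n = 1/(2)^(n+1):
  c_0 = 1/(2)^1 = 1/2.
  c_1 = 1/(2)^2 = 1/4.
  c_2 = 1/(2)^3 = 1/8.
  c_3 = 1/(2)^4 = 1/16.
The series is valid for |w/d| < 1, i.e. |z − z₀| < |d|.
Radius of convergence: R = |5 − z₀| = |2| = 2 (distance from z₀ to the singularity z = 5).

c_0 = 1/2, c_1 = 1/4, c_2 = 1/8, c_3 = 1/16; R = 2.


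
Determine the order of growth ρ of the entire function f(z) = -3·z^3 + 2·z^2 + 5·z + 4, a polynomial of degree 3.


|f(z)| ≤ Σ|c_k|·r^k = O(r^3) as r → ∞. Polynomial growth is O(e^{r^ε}) for every ε > 0 (since r^3/e^{r^ε} → 0), so ρ ≤ ε for all ε > 0, i.e. ρ = 0. Every nonconstant polynomial has order 0.
Therefore ρ = 0.

Order ρ = 0.


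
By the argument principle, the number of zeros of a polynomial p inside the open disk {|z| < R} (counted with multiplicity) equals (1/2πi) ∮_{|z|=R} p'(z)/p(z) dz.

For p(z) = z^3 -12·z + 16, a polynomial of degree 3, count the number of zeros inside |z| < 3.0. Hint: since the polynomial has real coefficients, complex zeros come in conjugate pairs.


The zeros of p are: -4, 2, 2.
Their magnitudes are: 4, 2, 2.
Zeros with |z| < R = 3.0: 2, 2.
Count = 2.
By the argument principle, (1/2πi) ∮_{|z|=R} p'(z)/p(z) dz equals exactly this count.

Number of zeros inside |z| < 3.0: 2.


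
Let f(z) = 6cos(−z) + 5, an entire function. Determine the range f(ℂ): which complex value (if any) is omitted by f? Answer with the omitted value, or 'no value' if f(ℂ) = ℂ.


Little Picard bounds the complement of f(ℂ) to at most one point.
cos is entire and surjective onto ℂ: for every w ∈ ℂ, cos(ζ) = w has a solution ζ ∈ ℂ (e.g., via the complex inverse arccos). With ζ = −z this gives z = ζ/(-1). Then 6·cos(−z) takes every value in 6·ℂ = ℂ, and adding 5 is a bijection of ℂ. So f is surjective and omits no value. (Note: only on the real line is cos bounded by [−1, 1].)

Omitted value: no value.


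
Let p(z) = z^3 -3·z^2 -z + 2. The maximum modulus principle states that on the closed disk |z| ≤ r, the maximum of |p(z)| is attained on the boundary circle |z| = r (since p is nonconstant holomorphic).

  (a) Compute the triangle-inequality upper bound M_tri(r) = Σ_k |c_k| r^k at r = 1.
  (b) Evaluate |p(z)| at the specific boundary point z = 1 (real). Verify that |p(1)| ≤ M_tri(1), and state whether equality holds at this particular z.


Coefficients: c_0 = 2, c_1 = -1, c_2 = -3, c_3 = 1. Radius r = 1.
Part (a). Triangle bound: M_tri(r) = Σ_k |c_k| r^k
  = |2|·1^0 + |-1|·1^1 + |-3|·1^2 + |1|·1^3
  = 2 + 1 + 3 + 1 = 7.
This bounds M(r) := max_{|z|=r} |p(z)| from above; equality holds iff all terms c_k z^k can be made to align in phase at a single z on |z|=r.
Part (b). At z = 1 (real, on the circle |z| = r):
  p(1) = (2)·1^0 + (-1)·1^1 + (-3)·1^2 + (1)·1^3 = -1.
  |p(1)| = 1.
Check: |p(1)| = 1 ≤ 7 = M_tri(1). ✓ Equality does not hold at z = 1 (the coefficients have mixed signs, so the terms do not all align in phase there).

M_tri(1) = 7; |p(1)| = 1; equality at z=1: no.


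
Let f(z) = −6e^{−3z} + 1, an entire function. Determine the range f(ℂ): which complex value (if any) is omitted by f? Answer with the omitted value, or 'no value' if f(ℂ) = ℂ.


Little Picard bounds the complement of f(ℂ) to at most one point.
e^{−3z} is never zero on ℂ, so -6·e^{−3z} takes every value in ℂ ∖ {0}. Adding 1 shifts the range to ℂ ∖ {1}. Thus f omits exactly the value 1.

Omitted value: 1.


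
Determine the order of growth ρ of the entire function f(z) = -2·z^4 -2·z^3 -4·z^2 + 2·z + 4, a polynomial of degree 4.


|f(z)| ≤ Σ|c_k|·r^k = O(r^4) as r → ∞. Polynomial growth is O(e^{r^ε}) for every ε > 0 (since r^4/e^{r^ε} → 0), so ρ ≤ ε for all ε > 0, i.e. ρ = 0. Every nonconstant polynomial has order 0.
Therefore ρ = 0.

Order ρ = 0.


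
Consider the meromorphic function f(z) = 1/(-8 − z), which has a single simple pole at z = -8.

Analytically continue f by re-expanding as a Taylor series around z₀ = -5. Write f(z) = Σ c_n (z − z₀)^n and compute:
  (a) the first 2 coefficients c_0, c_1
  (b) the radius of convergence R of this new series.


Let w = z − z₀, so z = z₀ + w.
Then -8 − z = -8 − (z₀ + w) = (-8 − z₀) − w = -3 − w.
f(z) = 1/(-3 − w) = (1/(-3)) · 1/(1 − w/(-3)) = Σ_{n≥0} w^n / (-3)^(n+1).
So c_n = 1/(-3)^(n+1):
  c_0 = 1/(-3)^1 = -1/3.
  c_1 = 1/(-3)^2 = 1/9.
The series is valid for |w/d| < 1, i.e. |z − z₀| < |d|.
Radius of convergence: R = |-8 − z₀| = |-3| = 3 (distance from z₀ to the singularity z = -8).

c_0 = -1/3, c_1 = 1/9; R = 3.


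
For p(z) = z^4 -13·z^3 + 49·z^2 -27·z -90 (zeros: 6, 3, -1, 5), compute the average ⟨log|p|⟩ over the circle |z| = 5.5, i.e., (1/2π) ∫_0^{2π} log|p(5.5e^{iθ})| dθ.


Zeros: -1, 3, 5, 6; r = 5.5.
Inside |z| < r: -1, 3, 5. Outside (|z| ≥ r): 6.
p(0) = -90, so log|p(0)| = log(90) = 4.4998.
Apply Jensen: I(r) = log|p(0)| + Σ_k log(r/|z_k|), summed over zeros inside |z| < r.
  log(r/|z_k|) for z_k = 3: log(5.5/3) = 0.6061
  log(r/|z_k|) for z_k = -1: log(5.5/1) = 1.7047
  log(r/|z_k|) for z_k = 5: log(5.5/5) = 0.0953
  Outside zeros (6) contribute nothing to the Jensen sum.
Sum over inside zeros: 2.4062.
I(r) = log|p(0)| + (inside sum) = 4.4998 + 2.4062 = 6.9060.
Note: since some zeros are outside |z| ≤ r, the simplified n·log(r) form does NOT apply — only the inside zeros contribute.

I(r) ≈ 6.9060.


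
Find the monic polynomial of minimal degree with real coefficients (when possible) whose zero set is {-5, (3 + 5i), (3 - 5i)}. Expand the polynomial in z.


The polynomial is p(z) = ∏_{α ∈ S} (z − α), where S = {-5, (3 + 5i), (3 - 5i)}.
Expanding the product yields: p(z) = z^3 -z^2 + 4·z + 170.
Note conjugate pairs combine to real quadratics: (z − (3+5i))(z − (3−5i)) = z² − 6z + 34.
The resulting polynomial has degree 3 and real coefficients as required.

p(z) = z^3 -z^2 + 4·z + 170.


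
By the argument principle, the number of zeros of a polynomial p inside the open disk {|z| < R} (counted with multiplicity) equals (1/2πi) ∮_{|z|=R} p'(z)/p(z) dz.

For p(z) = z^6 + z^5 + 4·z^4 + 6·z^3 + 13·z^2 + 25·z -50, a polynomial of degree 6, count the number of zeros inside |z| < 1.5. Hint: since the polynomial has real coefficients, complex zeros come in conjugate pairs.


The zeros of p are: (1 + 2i), (1 - 2i), 1, (-1 + 2i), (-1 - 2i), -2.
Their magnitudes are: 2.236, 2.236, 1, 2.236, 2.236, 2.
Zeros with |z| < R = 1.5: 1.
Count = 1.
By the argument principle, (1/2πi) ∮_{|z|=R} p'(z)/p(z) dz equals exactly this count.

Number of zeros inside |z| < 1.5: 1.


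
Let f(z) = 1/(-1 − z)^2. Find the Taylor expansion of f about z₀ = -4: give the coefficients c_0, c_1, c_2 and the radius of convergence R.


Let w = z − z₀, so z = z₀ + w.
Then -1 − z = -1 − (z₀ + w) = (-1 − z₀) − w = 3 − w.
f(z) = 1/(3 − w)^2 = (1/(3)^2) · (1 − w/(3))^{−2}.
By the binomial series (1−u)^{−2} = Σ_{n≥0} C(n+1, 1) u^n for |u|<1, with u = w/(3):
  c_n = C(n+1, 1) / (3)^(n+2).
  c_0 = 1/(3)^2 = 1/9.
  c_1 = 2/(3)^3 = 2/27.
  c_2 = 3/(3)^4 = 1/27.
The series is valid for |w/d| < 1, i.e. |z − z₀| < |d|.
Radius of convergence: R = |-1 − z₀| = |3| = 3 (distance from z₀ to the singularity z = -1).

c_0 = 1/9, c_1 = 2/27, c_2 = 1/27; R = 3.


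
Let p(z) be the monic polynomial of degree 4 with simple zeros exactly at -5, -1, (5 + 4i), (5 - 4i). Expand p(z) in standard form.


The polynomial is p(z) = ∏_{α ∈ S} (z − α), where S = {-5, -1, (5 + 4i), (5 - 4i)}.
Expanding the product yields: p(z) = z^4 -4·z^3 -14·z^2 + 196·z + 205.
Note conjugate pairs combine to real quadratics: (z − (5+4i))(z − (5−4i)) = z² − 10z + 41.
The resulting polynomial has degree 4 and real coefficients as required.

p(z) = z^4 -4·z^3 -14·z^2 + 196·z + 205.


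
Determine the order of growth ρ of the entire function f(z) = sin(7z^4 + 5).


Write sin(w) = (e^{iw} ± e^{−iw})/(2 or 2i), so |sin(w)| ≤ e^{|w|}. With w = 7z^4 + 5, |w| ≤ 7r^4 + 5 on |z|=r, giving M(r) ≤ e^{7r^4 + 5} and ρ ≤ 4. For the lower bound, choose z on |z|=r with 7z^4 purely imaginary of modulus 7r^4; then |sin(7z^4 + 5)| grows like e^{7r^4}/2, so ρ ≥ 4. Hence ρ = 4.
Therefore ρ = 4.

Order ρ = 4.


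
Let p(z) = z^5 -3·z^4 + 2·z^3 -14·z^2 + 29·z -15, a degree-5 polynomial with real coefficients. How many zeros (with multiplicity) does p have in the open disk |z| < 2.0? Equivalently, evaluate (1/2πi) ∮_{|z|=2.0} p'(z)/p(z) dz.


The zeros of p are: (-1 + 2i), (-1 - 2i), 1, 3, 1.
Their magnitudes are: 2.236, 2.236, 1, 3, 1.
Zeros with |z| < R = 2.0: 1, 1.
Count = 2.
By the argument principle, (1/2πi) ∮_{|z|=R} p'(z)/p(z) dz equals exactly this count.

Number of zeros inside |z| < 2.0: 2.


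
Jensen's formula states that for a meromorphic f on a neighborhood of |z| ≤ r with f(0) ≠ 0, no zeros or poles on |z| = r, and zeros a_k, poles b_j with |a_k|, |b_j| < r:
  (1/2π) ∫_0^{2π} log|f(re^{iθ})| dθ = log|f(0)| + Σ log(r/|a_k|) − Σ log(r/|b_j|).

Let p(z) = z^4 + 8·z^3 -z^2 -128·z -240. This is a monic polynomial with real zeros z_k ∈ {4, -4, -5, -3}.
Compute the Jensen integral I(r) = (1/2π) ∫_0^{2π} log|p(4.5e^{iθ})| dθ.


Zeros: -5, -4, -3, 4; r = 4.5.
Inside |z| < r: -4, -3, 4. Outside (|z| ≥ r): -5.
p(0) = -240, so log|p(0)| = log(240) = 5.4806.
Apply Jensen: I(r) = log|p(0)| + Σ_k log(r/|z_k|), summed over zeros inside |z| < r.
  log(r/|z_k|) for z_k = 4: log(4.5/4) = 0.1178
  log(r/|z_k|) for z_k = -4: log(4.5/4) = 0.1178
  log(r/|z_k|) for z_k = -3: log(4.5/3) = 0.4055
  Outside zeros (-5) contribute nothing to the Jensen sum.
Sum over inside zeros: 0.6410.
I(r) = log|p(0)| + (inside sum) = 5.4806 + 0.6410 = 6.1217.
Note: since some zeros are outside |z| ≤ r, the simplified n·log(r) form does NOT apply — only the inside zeros contribute.

I(r) ≈ 6.1217.


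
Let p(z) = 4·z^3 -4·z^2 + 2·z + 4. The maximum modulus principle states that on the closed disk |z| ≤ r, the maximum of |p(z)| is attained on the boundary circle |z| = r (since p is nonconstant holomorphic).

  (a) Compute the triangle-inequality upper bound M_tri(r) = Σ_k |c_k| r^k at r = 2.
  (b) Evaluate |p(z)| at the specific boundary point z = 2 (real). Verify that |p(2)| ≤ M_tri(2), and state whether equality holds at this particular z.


Coefficients: c_0 = 4, c_1 = 2, c_2 = -4, c_3 = 4. Radius r = 2.
Part (a). Triangle bound: M_tri(r) = Σ_k |c_k| r^k
  = |4|·2^0 + |2|·2^1 + |-4|·2^2 + |4|·2^3
  = 4 + 4 + 16 + 32 = 56.
This bounds M(r) := max_{|z|=r} |p(z)| from above; equality holds iff all terms c_k z^k can be made to align in phase at a single z on |z|=r.
Part (b). At z = 2 (real, on the circle |z| = r):
  p(2) = (4)·2^0 + (2)·2^1 + (-4)·2^2 + (4)·2^3 = 24.
  |p(2)| = 24.
Check: |p(2)| = 24 ≤ 56 = M_tri(2). ✓ Equality does not hold at z = 2 (the coefficients have mixed signs, so the terms do not all align in phase there).

M_tri(2) = 56; |p(2)| = 24; equality at z=2: no.


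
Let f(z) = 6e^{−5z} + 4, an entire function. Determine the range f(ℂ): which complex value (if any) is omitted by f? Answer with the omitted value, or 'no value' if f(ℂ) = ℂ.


Little Picard bounds the complement of f(ℂ) to at most one point.
e^{−5z} is never zero on ℂ, so 6·e^{−5z} takes every value in ℂ ∖ {0}. Adding 4 shifts the range to ℂ ∖ {4}. Thus f omits exactly the value 4.

Omitted value: 4.


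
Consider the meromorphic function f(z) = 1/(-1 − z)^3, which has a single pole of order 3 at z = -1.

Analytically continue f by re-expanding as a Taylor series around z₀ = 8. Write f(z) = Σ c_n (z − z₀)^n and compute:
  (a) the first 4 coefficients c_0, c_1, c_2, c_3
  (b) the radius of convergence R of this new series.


Let w = z − z₀, so z = z₀ + w.
Then -1 − z = -1 − (z₀ + w) = (-1 − z₀) − w = -9 − w.
f(z) = 1/(-9 − w)^3 = (1/(-9)^3) · (1 − w/(-9))^{−3}.
By the binomial series (1−u)^{−3} = Σ_{n≥0} C(n+2, 2) u^n for |u|<1, with u = w/(-9):
  c_n = C(n+2, 2) / (-9)^(n+3).
  c_0 = 1/(-9)^3 = -1/729.
  c_1 = 3/(-9)^4 = 1/2187.
  c_2 = 6/(-9)^5 = -2/19683.
  c_3 = 10/(-9)^6 = 10/531441.
The series is valid for |w/d| < 1, i.e. |z − z₀| < |d|.
Radius of convergence: R = |-1 − z₀| = |-9| = 9 (distance from z₀ to the singularity z = -1).

c_0 = -1/729, c_1 = 1/2187, c_2 = -2/19683, c_3 = 10/531441; R = 9.


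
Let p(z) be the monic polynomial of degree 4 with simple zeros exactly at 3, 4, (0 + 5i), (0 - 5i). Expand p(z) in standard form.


The polynomial is p(z) = ∏_{α ∈ S} (z − α), where S = {3, 4, (0 + 5i), (0 - 5i)}.
Expanding the product yields: p(z) = z^4 -7·z^3 + 37·z^2 -175·z + 300.
Note conjugate pairs combine to real quadratics: (z − (0+5i))(z − (0−5i)) = z² + 25.
The resulting polynomial has degree 4 and real coefficients as required.

p(z) = z^4 -7·z^3 + 37·z^2 -175·z + 300.


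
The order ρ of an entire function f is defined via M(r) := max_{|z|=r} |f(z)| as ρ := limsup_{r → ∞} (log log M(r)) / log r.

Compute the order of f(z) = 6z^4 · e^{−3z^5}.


M(r) = max_{|z|=r} |6|·|z|^4·|e^{−3z^5}| = 6·r^4 · e^{3r^5} (the factors attain their maxima compatibly on |z|=r). Then log M(r) = log 6 + 4·log r + 3r^5, dominated by the last term, so log log M(r) ~ 5·log r. The polynomial factor 6z^4 contributes only a log r term and does not affect the order. ρ = 5.
Therefore ρ = 5.

Order ρ = 5.


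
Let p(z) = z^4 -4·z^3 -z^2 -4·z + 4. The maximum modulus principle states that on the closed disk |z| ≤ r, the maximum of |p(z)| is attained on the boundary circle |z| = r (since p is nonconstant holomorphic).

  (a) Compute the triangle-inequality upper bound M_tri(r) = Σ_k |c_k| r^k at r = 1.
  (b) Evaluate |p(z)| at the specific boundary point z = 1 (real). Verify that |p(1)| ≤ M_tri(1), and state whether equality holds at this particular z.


Coefficients: c_0 = 4, c_1 = -4, c_2 = -1, c_3 = -4, c_4 = 1. Radius r = 1.
Part (a). Triangle bound: M_tri(r) = Σ_k |c_k| r^k
  = |4|·1^0 + |-4|·1^1 + |-1|·1^2 + |-4|·1^3 + |1|·1^4
  = 4 + 4 + 1 + 4 + 1 = 14.
This bounds M(r) := max_{|z|=r} |p(z)| from above; equality holds iff all terms c_k z^k can be made to align in phase at a single z on |z|=r.
Part (b). At z = 1 (real, on the circle |z| = r):
  p(1) = (4)·1^0 + (-4)·1^1 + (-1)·1^2 + (-4)·1^3 + (1)·1^4 = -4.
  |p(1)| = 4.
Check: |p(1)| = 4 ≤ 14 = M_tri(1). ✓ Equality does not hold at z = 1 (the coefficients have mixed signs, so the terms do not all align in phase there).

M_tri(1) = 14; |p(1)| = 4; equality at z=1: no.


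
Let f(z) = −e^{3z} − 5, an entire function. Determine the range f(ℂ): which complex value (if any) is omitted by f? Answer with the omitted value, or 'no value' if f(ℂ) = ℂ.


Little Picard bounds the complement of f(ℂ) to at most one point.
e^{3z} is never zero on ℂ, so -1·e^{3z} takes every value in ℂ ∖ {0}. Adding -5 shifts the range to ℂ ∖ {-5}. Thus f omits exactly the value -5.

Omitted value: -5.


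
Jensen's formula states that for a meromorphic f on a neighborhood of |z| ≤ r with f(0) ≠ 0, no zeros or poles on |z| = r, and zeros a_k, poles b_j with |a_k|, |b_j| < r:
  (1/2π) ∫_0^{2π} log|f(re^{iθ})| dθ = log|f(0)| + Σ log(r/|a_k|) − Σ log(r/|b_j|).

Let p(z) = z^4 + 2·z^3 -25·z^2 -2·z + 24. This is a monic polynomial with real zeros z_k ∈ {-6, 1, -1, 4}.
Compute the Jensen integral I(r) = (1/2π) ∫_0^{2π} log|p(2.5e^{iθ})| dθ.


Zeros: -6, -1, 1, 4; r = 2.5.
Inside |z| < r: -1, 1. Outside (|z| ≥ r): -6, 4.
p(0) = 24, so log|p(0)| = log(24) = 3.1781.
Apply Jensen: I(r) = log|p(0)| + Σ_k log(r/|z_k|), summed over zeros inside |z| < r.
  log(r/|z_k|) for z_k = 1: log(2.5/1) = 0.9163
  log(r/|z_k|) for z_k = -1: log(2.5/1) = 0.9163
  Outside zeros (-6, 4) contribute nothing to the Jensen sum.
Sum over inside zeros: 1.8326.
I(r) = log|p(0)| + (inside sum) = 3.1781 + 1.8326 = 5.0106.
Note: since some zeros are outside |z| ≤ r, the simplified n·log(r) form does NOT apply — only the inside zeros contribute.

I(r) ≈ 5.0106.


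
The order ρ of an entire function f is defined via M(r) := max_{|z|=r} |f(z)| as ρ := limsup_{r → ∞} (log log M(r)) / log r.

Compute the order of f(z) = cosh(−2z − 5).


cosh(w) is a linear combination of e^{iw} and e^{−iw} (or e^w, e^{−w} in the hyperbolic case), so |cosh(w)| ≤ e^{|w|}. With w = −2z − 5, |w| ≤ 2|z| + 5 = 2r + 5 on |z| = r, giving M(r) ≤ e^{2r + 5}, so ρ ≤ 1. On a suitable ray (z = it for sin/cos; z = t for sinh/cosh, t real → ∞), |cosh(−2z − 5)| grows like e^{2|t|}/2, so ρ ≥ 1. Hence ρ = 1.
Therefore ρ = 1.

Order ρ = 1.


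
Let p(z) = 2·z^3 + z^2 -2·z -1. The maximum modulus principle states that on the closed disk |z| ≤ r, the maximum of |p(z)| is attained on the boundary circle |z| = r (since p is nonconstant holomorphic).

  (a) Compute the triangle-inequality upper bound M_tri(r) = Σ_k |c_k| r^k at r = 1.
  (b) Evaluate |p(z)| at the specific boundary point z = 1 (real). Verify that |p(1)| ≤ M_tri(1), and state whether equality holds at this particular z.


Coefficients: c_0 = -1, c_1 = -2, c_2 = 1, c_3 = 2. Radius r = 1.
Part (a). Triangle bound: M_tri(r) = Σ_k |c_k| r^k
  = |-1|·1^0 + |-2|·1^1 + |1|·1^2 + |2|·1^3
  = 1 + 2 + 1 + 2 = 6.
This bounds M(r) := max_{|z|=r} |p(z)| from above; equality holds iff all terms c_k z^k can be made to align in phase at a single z on |z|=r.
Part (b). At z = 1 (real, on the circle |z| = r):
  p(1) = (-1)·1^0 + (-2)·1^1 + (1)·1^2 + (2)·1^3 = 0.
  |p(1)| = 0.
Check: |p(1)| = 0 ≤ 6 = M_tri(1). ✓ Equality does not hold at z = 1 (the coefficients have mixed signs, so the terms do not all align in phase there).

M_tri(1) = 6; |p(1)| = 0; equality at z=1: no.


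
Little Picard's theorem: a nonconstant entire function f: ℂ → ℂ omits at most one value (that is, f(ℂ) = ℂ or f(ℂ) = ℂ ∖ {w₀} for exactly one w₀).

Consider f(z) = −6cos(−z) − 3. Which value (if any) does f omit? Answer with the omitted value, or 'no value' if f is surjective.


Little Picard bounds the complement of f(ℂ) to at most one point.
cos is entire and surjective onto ℂ: for every w ∈ ℂ, cos(ζ) = w has a solution ζ ∈ ℂ (e.g., via the complex inverse arccos). With ζ = −z this gives z = ζ/(-1). Then -6·cos(−z) takes every value in -6·ℂ = ℂ, and adding -3 is a bijection of ℂ. So f is surjective and omits no value. (Note: only on the real line is cos bounded by [−1, 1].)

Omitted value: no value.


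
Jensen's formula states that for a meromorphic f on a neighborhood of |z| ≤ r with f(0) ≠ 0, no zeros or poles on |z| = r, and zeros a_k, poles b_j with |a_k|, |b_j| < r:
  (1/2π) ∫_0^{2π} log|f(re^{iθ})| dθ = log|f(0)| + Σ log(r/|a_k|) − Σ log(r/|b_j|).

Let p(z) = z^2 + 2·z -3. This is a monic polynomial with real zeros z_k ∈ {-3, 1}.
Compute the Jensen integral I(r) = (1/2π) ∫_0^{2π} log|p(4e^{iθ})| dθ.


Zeros: -3, 1; r = 4.
Inside |z| < r: -3, 1. Outside (|z| ≥ r): ∅.
p(0) = -3, so log|p(0)| = log(3) = 1.0986.
Apply Jensen: I(r) = log|p(0)| + Σ_k log(r/|z_k|), summed over zeros inside |z| < r.
  log(r/|z_k|) for z_k = -3: log(4/3) = 0.2877
  log(r/|z_k|) for z_k = 1: log(4/1) = 1.3863
Sum over inside zeros: 1.6740.
I(r) = log|p(0)| + (inside sum) = 1.0986 + 1.6740 = 2.7726.
Closed form (all zeros inside, monic): I(r) = n·log(r) = 2·log(4) = 2.7726. ✓

I(r) ≈ 2.7726.


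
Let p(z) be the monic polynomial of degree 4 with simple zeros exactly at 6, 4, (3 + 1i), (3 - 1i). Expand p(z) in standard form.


The polynomial is p(z) = ∏_{α ∈ S} (z − α), where S = {6, 4, (3 + 1i), (3 - 1i)}.
Expanding the product yields: p(z) = z^4 -16·z^3 + 94·z^2 -244·z + 240.
Note conjugate pairs combine to real quadratics: (z − (3+1i))(z − (3−1i)) = z² − 6z + 10.
The resulting polynomial has degree 4 and real coefficients as required.

p(z) = z^4 -16·z^3 + 94·z^2 -244·z + 240.


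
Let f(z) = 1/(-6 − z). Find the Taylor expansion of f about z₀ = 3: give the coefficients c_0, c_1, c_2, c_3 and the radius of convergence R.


Let w = z − z₀, so z = z₀ + w.
Then -6 − z = -6 − (z₀ + w) = (-6 − z₀) − w = -9 − w.
f(z) = 1/(-9 − w) = (1/(-9)) · 1/(1 − w/(-9)) = Σ_{n≥0} w^n / (-9)^(n+1).
So c_n = 1/(-9)^(n+1):
  c_0 = 1/(-9)^1 = -1/9.
  c_1 = 1/(-9)^2 = 1/81.
  c_2 = 1/(-9)^3 = -1/729.
  c_3 = 1/(-9)^4 = 1/6561.
The series is valid for |w/d| < 1, i.e. |z − z₀| < |d|.
Radius of convergence: R = |-6 − z₀| = |-9| = 9 (distance from z₀ to the singularity z = -6).

c_0 = -1/9, c_1 = 1/81, c_2 = -1/729, c_3 = 1/6561; R = 9.
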